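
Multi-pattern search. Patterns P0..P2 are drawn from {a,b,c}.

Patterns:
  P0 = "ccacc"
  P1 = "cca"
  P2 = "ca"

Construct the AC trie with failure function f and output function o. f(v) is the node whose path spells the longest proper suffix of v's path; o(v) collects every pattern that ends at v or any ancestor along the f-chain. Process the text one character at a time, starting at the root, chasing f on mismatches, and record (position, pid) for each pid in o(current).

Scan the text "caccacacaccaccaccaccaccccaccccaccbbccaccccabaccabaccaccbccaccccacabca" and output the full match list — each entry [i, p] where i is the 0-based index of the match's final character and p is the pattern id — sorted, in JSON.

Construct AC machine:
Trie nodes:
  n0 'ε': c→1
  n1 'c': a→6 c→2
  n2 'cc': a→3
  n3 'cca': c→4  ←P1
  n4 'ccac': c→5
  n5 'ccacc': ·  ←P0
  n6 'ca': ·  ←P2

BFS fail/out derivation:
  n1('c'): parent n0 fail=0; on 'c' 0 → fail=0;  out ∅∪∅=∅
  n2('cc'): parent n1 fail=0; on 'c' 0 → fail=1;  out ∅∪∅=∅
  n6('ca'): parent n1 fail=0; on 'a' 0 → fail=0;  out {2}∪∅={2}
  n3('cca'): parent n2 fail=1; on 'a' 1 → fail=6;  out {1}∪{2}={1,2}
  n4('ccac'): parent n3 fail=6; on 'c' 6→0 → fail=1;  out ∅∪∅=∅
  n5('ccacc'): parent n4 fail=1; on 'c' 1 → fail=2;  out {0}∪∅={0}

Run:
pos 0 'c': at 1
pos 1 'a': at 6  emit P2@[0:1]
pos 2 'c': at 1 (fail-walked)
pos 3 'c': at 2
pos 4 'a': at 3  emit P1@[2:4],P2@[3:4]
pos 5 'c': at 4
pos 6 'a': at 6 (fail-walked)  emit P2@[5:6]
pos 7 'c': at 1 (fail-walked)
pos 8 'a': at 6  emit P2@[7:8]
pos 9 'c': at 1 (fail-walked)
pos 10 'c': at 2
pos 11 'a': at 3  emit P1@[9:11],P2@[10:11]
pos 12 'c': at 4
pos 13 'c': at 5  emit P0@[9:13]
pos 14 'a': at 3 (fail-walked)  emit P1@[12:14],P2@[13:14]
pos 15 'c': at 4
pos 16 'c': at 5  emit P0@[12:16]
pos 17 'a': at 3 (fail-walked)  emit P1@[15:17],P2@[16:17]
pos 18 'c': at 4
pos 19 'c': at 5  emit P0@[15:19]
pos 20 'a': at 3 (fail-walked)  emit P1@[18:20],P2@[19:20]
pos 21 'c': at 4
pos 22 'c': at 5  emit P0@[18:22]
pos 23 'c': at 2 (fail-walked)
pos 24 'c': at 2 (fail-walked)
pos 25 'a': at 3  emit P1@[23:25],P2@[24:25]
pos 26 'c': at 4
pos 27 'c': at 5  emit P0@[23:27]
pos 28 'c': at 2 (fail-walked)
pos 29 'c': at 2 (fail-walked)
pos 30 'a': at 3  emit P1@[28:30],P2@[29:30]
pos 31 'c': at 4
pos 32 'c': at 5  emit P0@[28:32]
pos 33 'b': at 0 (fail-walked)
pos 34 'b': at 0
pos 35 'c': at 1
pos 36 'c': at 2
pos 37 'a': at 3  emit P1@[35:37],P2@[36:37]
pos 38 'c': at 4
pos 39 'c': at 5  emit P0@[35:39]
pos 40 'c': at 2 (fail-walked)
pos 41 'c': at 2 (fail-walked)
pos 42 'a': at 3  emit P1@[40:42],P2@[41:42]
pos 43 'b': at 0 (fail-walked)
pos 44 'a': at 0
pos 45 'c': at 1
pos 46 'c': at 2
pos 47 'a': at 3  emit P1@[45:47],P2@[46:47]
pos 48 'b': at 0 (fail-walked)
pos 49 'a': at 0
pos 50 'c': at 1
pos 51 'c': at 2
pos 52 'a': at 3  emit P1@[50:52],P2@[51:52]
pos 53 'c': at 4
pos 54 'c': at 5  emit P0@[50:54]
pos 55 'b': at 0 (fail-walked)
pos 56 'c': at 1
pos 57 'c': at 2
pos 58 'a': at 3  emit P1@[56:58],P2@[57:58]
pos 59 'c': at 4
pos 60 'c': at 5  emit P0@[56:60]
pos 61 'c': at 2 (fail-walked)
pos 62 'c': at 2 (fail-walked)
pos 63 'a': at 3  emit P1@[61:63],P2@[62:63]
pos 64 'c': at 4
pos 65 'a': at 6 (fail-walked)  emit P2@[64:65]
pos 66 'b': at 0 (fail-walked)
pos 67 'c': at 1
pos 68 'a': at 6  emit P2@[67:68]

Result: [[1,2],[4,1],[4,2],[6,2],[8,2],[11,1],[11,2],[13,0],[14,1],[14,2],[16,0],[17,1],[17,2],[19,0],[20,1],[20,2],[22,0],[25,1],[25,2],[27,0],[30,1],[30,2],[32,0],[37,1],[37,2],[39,0],[42,1],[42,2],[47,1],[47,2],[52,1],[52,2],[54,0],[58,1],[58,2],[60,0],[63,1],[63,2],[65,2],[68,2]]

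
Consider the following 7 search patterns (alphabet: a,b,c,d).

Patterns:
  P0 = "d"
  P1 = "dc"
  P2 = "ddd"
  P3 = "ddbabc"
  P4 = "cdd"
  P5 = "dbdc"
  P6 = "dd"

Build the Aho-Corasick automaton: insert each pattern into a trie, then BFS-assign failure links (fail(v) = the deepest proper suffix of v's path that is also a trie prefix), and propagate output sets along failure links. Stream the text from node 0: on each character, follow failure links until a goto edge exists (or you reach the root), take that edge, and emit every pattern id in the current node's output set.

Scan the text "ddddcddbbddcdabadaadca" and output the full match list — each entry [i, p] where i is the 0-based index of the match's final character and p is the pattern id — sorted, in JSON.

Build:
Trie (insert patterns):
  0='ε' goto c→9 d→1
  1='d' goto b→12 c→2 d→3  [P0 ends]
  2='dc' goto ·  [P1 ends]
  3='dd' goto b→5 d→4  [P6 ends]
  4='ddd' goto ·  [P2 ends]
  5='ddb' goto a→6
  6='ddba' goto b→7
  7='ddbab' goto c→8
  8='ddbabc' goto ·  [P3 ends]
  9='c' goto d→10
  10='cd' goto d→11
  11='cdd' goto ·  [P4 ends]
  12='db' goto d→13
  13='dbd' goto c→14
  14='dbdc' goto ·  [P5 ends]

Failure links (BFS by depth):
  fail(1) 'd': from fail(0)=0 chase 'd': 0 ⇒ 0;  out={0}∪out(0)={0}
  fail(9) 'c': from fail(0)=0 chase 'c': 0 ⇒ 0;  out=∅∪out(0)=∅
  fail(2) 'dc': from fail(1)=0 chase 'c': 0 ⇒ 9;  out={1}∪out(9)={1}
  fail(3) 'dd': from fail(1)=0 chase 'd': 0 ⇒ 1;  out={6}∪out(1)={0,6}
  fail(10) 'cd': from fail(9)=0 chase 'd': 0 ⇒ 1;  out=∅∪out(1)={0}
  fail(12) 'db': from fail(1)=0 chase 'b': 0 ⇒ 0;  out=∅∪out(0)=∅
  fail(4) 'ddd': from fail(3)=1 chase 'd': 1 ⇒ 3;  out={2}∪out(3)={0,2,6}
  fail(5) 'ddb': from fail(3)=1 chase 'b': 1 ⇒ 12;  out=∅∪out(12)=∅
  fail(11) 'cdd': from fail(10)=1 chase 'd': 1 ⇒ 3;  out={4}∪out(3)={0,4,6}
  fail(13) 'dbd': from fail(12)=0 chase 'd': 0 ⇒ 1;  out=∅∪out(1)={0}
  fail(6) 'ddba': from fail(5)=12 chase 'a': 12→0 ⇒ 0;  out=∅∪out(0)=∅
  fail(14) 'dbdc': from fail(13)=1 chase 'c': 1 ⇒ 2;  out={5}∪out(2)={1,5}
  fail(7) 'ddbab': from fail(6)=0 chase 'b': 0 ⇒ 0;  out=∅∪out(0)=∅
  fail(8) 'ddbabc': from fail(7)=0 chase 'c': 0 ⇒ 9;  out={3}∪out(9)={3}

Run:
[0] read 'd'  n0⇒n1  ** P0@[0:0]
[1] read 'd'  n1⇒n3  ** P0@[1:1],P6@[0:1]
[2] read 'd'  n3⇒n4  ** P0@[2:2],P2@[0:2],P6@[1:2]
[3] read 'd'  n4⇒n4 (fail-walked)  ** P0@[3:3],P2@[1:3],P6@[2:3]
[4] read 'c'  n4⇒n2 (fail-walked)  ** P1@[3:4]
[5] read 'd'  n2⇒n10 (fail-walked)  ** P0@[5:5]
[6] read 'd'  n10⇒n11  ** P0@[6:6],P4@[4:6],P6@[5:6]
[7] read 'b'  n11⇒n5 (fail-walked)
[8] read 'b'  n5⇒n0 (fail-walked)
[9] read 'd'  n0⇒n1  ** P0@[9:9]
[10] read 'd'  n1⇒n3  ** P0@[10:10],P6@[9:10]
[11] read 'c'  n3⇒n2 (fail-walked)  ** P1@[10:11]
[12] read 'd'  n2⇒n10 (fail-walked)  ** P0@[12:12]
[13] read 'a'  n10⇒n0 (fail-walked)
[14] read 'b'  n0⇒n0
[15] read 'a'  n0⇒n0
[16] read 'd'  n0⇒n1  ** P0@[16:16]
[17] read 'a'  n1⇒n0 (fail-walked)
[18] read 'a'  n0⇒n0
[19] read 'd'  n0⇒n1  ** P0@[19:19]
[20] read 'c'  n1⇒n2  ** P1@[19:20]
[21] read 'a'  n2⇒n0 (fail-walked)

Result: [[0,0],[1,0],[1,6],[2,0],[2,2],[2,6],[3,0],[3,2],[3,6],[4,1],[5,0],[6,0],[6,4],[6,6],[9,0],[10,0],[10,6],[11,1],[12,0],[16,0],[19,0],[20,1]]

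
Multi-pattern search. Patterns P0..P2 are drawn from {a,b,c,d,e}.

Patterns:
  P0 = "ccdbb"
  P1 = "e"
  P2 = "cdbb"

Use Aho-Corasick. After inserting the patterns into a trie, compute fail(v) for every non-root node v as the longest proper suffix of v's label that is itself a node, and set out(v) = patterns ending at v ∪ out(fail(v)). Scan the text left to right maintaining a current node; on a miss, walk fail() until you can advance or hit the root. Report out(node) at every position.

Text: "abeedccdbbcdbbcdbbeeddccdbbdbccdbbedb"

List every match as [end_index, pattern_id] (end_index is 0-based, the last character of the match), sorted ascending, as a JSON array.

Construct AC machine:
Trie (insert patterns):
  0='ε' goto c→1 e→6
  1='c' goto c→2 d→7
  2='cc' goto d→3
  3='ccd' goto b→4
  4='ccdb' goto b→5
  5='ccdbb' goto ·  ←P0
  6='e' goto ·  ←P1
  7='cd' goto b→8
  8='cdb' goto b→9
  9='cdbb' goto ·  ←P2

BFS fail/out derivation:
  n1('c'): parent n0 fail=0; on 'c' 0 → fail=0;  out ∅∪∅=∅
  n6('e'): parent n0 fail=0; on 'e' 0 → fail=0;  out {1}∪∅={1}
  n2('cc'): parent n1 fail=0; on 'c' 0 → fail=1;  out ∅∪∅=∅
  n7('cd'): parent n1 fail=0; on 'd' 0 → fail=0;  out ∅∪∅=∅
  n3('ccd'): parent n2 fail=1; on 'd' 1 → fail=7;  out ∅∪∅=∅
  n8('cdb'): parent n7 fail=0; on 'b' 0 → fail=0;  out ∅∪∅=∅
  n4('ccdb'): parent n3 fail=7; on 'b' 7 → fail=8;  out ∅∪∅=∅
  n9('cdbb'): parent n8 fail=0; on 'b' 0 → fail=0;  out {2}∪∅={2}
  n5('ccdbb'): parent n4 fail=8; on 'b' 8 → fail=9;  out {0}∪{2}={0,2}

Text stream:
pos 0 'a': at 0
pos 1 'b': at 0
pos 2 'e': at 6  → match P1@[2:2]
pos 3 'e': at 6 ·f  → match P1@[3:3]
pos 4 'd': at 0 ·f
pos 5 'c': at 1
pos 6 'c': at 2
pos 7 'd': at 3
pos 8 'b': at 4
pos 9 'b': at 5  → match P0@[5:9],P2@[6:9]
pos 10 'c': at 1 ·f
pos 11 'd': at 7
pos 12 'b': at 8
pos 13 'b': at 9  → match P2@[10:13]
pos 14 'c': at 1 ·f
pos 15 'd': at 7
pos 16 'b': at 8
pos 17 'b': at 9  → match P2@[14:17]
pos 18 'e': at 6 ·f  → match P1@[18:18]
pos 19 'e': at 6 ·f  → match P1@[19:19]
pos 20 'd': at 0 ·f
pos 21 'd': at 0
pos 22 'c': at 1
pos 23 'c': at 2
pos 24 'd': at 3
pos 25 'b': at 4
pos 26 'b': at 5  → match P0@[22:26],P2@[23:26]
pos 27 'd': at 0 ·f
pos 28 'b': at 0
pos 29 'c': at 1
pos 30 'c': at 2
pos 31 'd': at 3
pos 32 'b': at 4
pos 33 'b': at 5  → match P0@[29:33],P2@[30:33]
pos 34 'e': at 6 ·f  → match P1@[34:34]
pos 35 'd': at 0 ·f
pos 36 'b': at 0

All matches (sorted): [[2,1],[3,1],[9,0],[9,2],[13,2],[17,2],[18,1],[19,1],[26,0],[26,2],[33,0],[33,2],[34,1]]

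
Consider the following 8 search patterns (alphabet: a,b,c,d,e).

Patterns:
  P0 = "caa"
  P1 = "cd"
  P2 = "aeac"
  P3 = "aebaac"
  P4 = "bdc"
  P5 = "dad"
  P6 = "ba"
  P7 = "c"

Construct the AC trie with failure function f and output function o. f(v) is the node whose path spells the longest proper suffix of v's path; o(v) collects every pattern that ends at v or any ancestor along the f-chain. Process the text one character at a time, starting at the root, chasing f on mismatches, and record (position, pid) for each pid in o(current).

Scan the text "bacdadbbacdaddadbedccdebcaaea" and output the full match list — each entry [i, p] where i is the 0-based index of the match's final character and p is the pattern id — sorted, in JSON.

Construct AC machine:
Trie (insert patterns):
  0='ε' goto a→5 b→13 c→1 d→16
  1='c' goto a→2 d→4  [P7 ends]
  2='ca' goto a→3
  3='caa' goto ·  [P0 ends]
  4='cd' goto ·  [P1 ends]
  5='a' goto e→6
  6='ae' goto a→7 b→9
  7='aea' goto c→8
  8='aeac' goto ·  [P2 ends]
  9='aeb' goto a→10
  10='aeba' goto a→11
  11='aebaa' goto c→12
  12='aebaac' goto ·  [P3 ends]
  13='b' goto a→19 d→14
  14='bd' goto c→15
  15='bdc' goto ·  [P4 ends]
  16='d' goto a→17
  17='da' goto d→18
  18='dad' goto ·  [P5 ends]
  19='ba' goto ·  [P6 ends]

BFS fail/out derivation:
  n1('c'): parent n0 fail=0; on 'c' 0 → fail=0;  out {7}∪∅={7}
  n5('a'): parent n0 fail=0; on 'a' 0 → fail=0;  out ∅∪∅=∅
  n13('b'): parent n0 fail=0; on 'b' 0 → fail=0;  out ∅∪∅=∅
  n16('d'): parent n0 fail=0; on 'd' 0 → fail=0;  out ∅∪∅=∅
  n2('ca'): parent n1 fail=0; on 'a' 0 → fail=5;  out ∅∪∅=∅
  n4('cd'): parent n1 fail=0; on 'd' 0 → fail=16;  out {1}∪∅={1}
  n6('ae'): parent n5 fail=0; on 'e' 0 → fail=0;  out ∅∪∅=∅
  n14('bd'): parent n13 fail=0; on 'd' 0 → fail=16;  out ∅∪∅=∅
  n17('da'): parent n16 fail=0; on 'a' 0 → fail=5;  out ∅∪∅=∅
  n19('ba'): parent n13 fail=0; on 'a' 0 → fail=5;  out {6}∪∅={6}
  n3('caa'): parent n2 fail=5; on 'a' 5→0 → fail=5;  out {0}∪∅={0}
  n7('aea'): parent n6 fail=0; on 'a' 0 → fail=5;  out ∅∪∅=∅
  n9('aeb'): parent n6 fail=0; on 'b' 0 → fail=13;  out ∅∪∅=∅
  n15('bdc'): parent n14 fail=16; on 'c' 16→0 → fail=1;  out {4}∪{7}={4,7}
  n18('dad'): parent n17 fail=5; on 'd' 5→0 → fail=16;  out {5}∪∅={5}
  n8('aeac'): parent n7 fail=5; on 'c' 5→0 → fail=1;  out {2}∪{7}={2,7}
  n10('aeba'): parent n9 fail=13; on 'a' 13 → fail=19;  out ∅∪{6}={6}
  n11('aebaa'): parent n10 fail=19; on 'a' 19→5→0 → fail=5;  out ∅∪∅=∅
  n12('aebaac'): parent n11 fail=5; on 'c' 5→0 → fail=1;  out {3}∪{7}={3,7}

Scan:
pos 0 'b': at 13
pos 1 'a': at 19  emit P6@[0:1]
pos 2 'c': at 1 ·f  emit P7@[2:2]
pos 3 'd': at 4  emit P1@[2:3]
pos 4 'a': at 17 ·f
pos 5 'd': at 18  emit P5@[3:5]
pos 6 'b': at 13 ·f
pos 7 'b': at 13 ·f
pos 8 'a': at 19  emit P6@[7:8]
pos 9 'c': at 1 ·f  emit P7@[9:9]
pos 10 'd': at 4  emit P1@[9:10]
pos 11 'a': at 17 ·f
pos 12 'd': at 18  emit P5@[10:12]
pos 13 'd': at 16 ·f
pos 14 'a': at 17
pos 15 'd': at 18  emit P5@[13:15]
pos 16 'b': at 13 ·f
pos 17 'e': at 0 ·f
pos 18 'd': at 16
pos 19 'c': at 1 ·f  emit P7@[19:19]
pos 20 'c': at 1 ·f  emit P7@[20:20]
pos 21 'd': at 4  emit P1@[20:21]
pos 22 'e': at 0 ·f
pos 23 'b': at 13
pos 24 'c': at 1 ·f  emit P7@[24:24]
pos 25 'a': at 2
pos 26 'a': at 3  emit P0@[24:26]
pos 27 'e': at 6 ·f
pos 28 'a': at 7

Matches: [[1,6],[2,7],[3,1],[5,5],[8,6],[9,7],[10,1],[12,5],[15,5],[19,7],[20,7],[21,1],[24,7],[26,0]]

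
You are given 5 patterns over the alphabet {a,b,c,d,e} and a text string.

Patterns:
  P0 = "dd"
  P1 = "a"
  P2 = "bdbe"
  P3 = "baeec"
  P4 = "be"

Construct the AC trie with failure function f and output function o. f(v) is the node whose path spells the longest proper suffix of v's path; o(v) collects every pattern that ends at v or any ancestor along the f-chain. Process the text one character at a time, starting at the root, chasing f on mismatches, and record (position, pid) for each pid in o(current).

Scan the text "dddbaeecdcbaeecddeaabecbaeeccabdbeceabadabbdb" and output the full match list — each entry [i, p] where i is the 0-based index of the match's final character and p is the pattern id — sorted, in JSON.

Construct AC machine:
Trie (insert patterns):
  0='ε' goto a→3 b→4 d→1
  1='d' goto d→2
  2='dd' goto ·  [P0 ends]
  3='a' goto ·  [P1 ends]
  4='b' goto a→8 d→5 e→12
  5='bd' goto b→6
  6='bdb' goto e→7
  7='bdbe' goto ·  [P2 ends]
  8='ba' goto e→9
  9='bae' goto e→10
  10='baee' goto c→11
  11='baeec' goto ·  [P3 ends]
  12='be' goto ·  [P4 ends]

BFS fail/out derivation:
  fail(1) 'd': from fail(0)=0 chase 'd': 0 ⇒ 0;  out=∅∪out(0)=∅
  fail(3) 'a': from fail(0)=0 chase 'a': 0 ⇒ 0;  out={1}∪out(0)={1}
  fail(4) 'b': from fail(0)=0 chase 'b': 0 ⇒ 0;  out=∅∪out(0)=∅
  fail(2) 'dd': from fail(1)=0 chase 'd': 0 ⇒ 1;  out={0}∪out(1)={0}
  fail(5) 'bd': from fail(4)=0 chase 'd': 0 ⇒ 1;  out=∅∪out(1)=∅
  fail(8) 'ba': from fail(4)=0 chase 'a': 0 ⇒ 3;  out=∅∪out(3)={1}
  fail(12) 'be': from fail(4)=0 chase 'e': 0 ⇒ 0;  out={4}∪out(0)={4}
  fail(6) 'bdb': from fail(5)=1 chase 'b': 1→0 ⇒ 4;  out=∅∪out(4)=∅
  fail(9) 'bae': from fail(8)=3 chase 'e': 3→0 ⇒ 0;  out=∅∪out(0)=∅
  fail(7) 'bdbe': from fail(6)=4 chase 'e': 4 ⇒ 12;  out={2}∪out(12)={2,4}
  fail(10) 'baee': from fail(9)=0 chase 'e': 0 ⇒ 0;  out=∅∪out(0)=∅
  fail(11) 'baeec': from fail(10)=0 chase 'c': 0 ⇒ 0;  out={3}∪out(0)={3}

Run:
[0] read 'd'  n0⇒n1
[1] read 'd'  n1⇒n2  → match P0@[0:1]
[2] read 'd'  n2⇒n2 (fail-walked)  → match P0@[1:2]
[3] read 'b'  n2⇒n4 (fail-walked)
[4] read 'a'  n4⇒n8  → match P1@[4:4]
[5] read 'e'  n8⇒n9
[6] read 'e'  n9⇒n10
[7] read 'c'  n10⇒n11  → match P3@[3:7]
[8] read 'd'  n11⇒n1 (fail-walked)
[9] read 'c'  n1⇒n0 (fail-walked)
[10] read 'b'  n0⇒n4
[11] read 'a'  n4⇒n8  → match P1@[11:11]
[12] read 'e'  n8⇒n9
[13] read 'e'  n9⇒n10
[14] read 'c'  n10⇒n11  → match P3@[10:14]
[15] read 'd'  n11⇒n1 (fail-walked)
[16] read 'd'  n1⇒n2  → match P0@[15:16]
[17] read 'e'  n2⇒n0 (fail-walked)
[18] read 'a'  n0⇒n3  → match P1@[18:18]
[19] read 'a'  n3⇒n3 (fail-walked)  → match P1@[19:19]
[20] read 'b'  n3⇒n4 (fail-walked)
[21] read 'e'  n4⇒n12  → match P4@[20:21]
[22] read 'c'  n12⇒n0 (fail-walked)
[23] read 'b'  n0⇒n4
[24] read 'a'  n4⇒n8  → match P1@[24:24]
[25] read 'e'  n8⇒n9
[26] read 'e'  n9⇒n10
[27] read 'c'  n10⇒n11  → match P3@[23:27]
[28] read 'c'  n11⇒n0 (fail-walked)
[29] read 'a'  n0⇒n3  → match P1@[29:29]
[30] read 'b'  n3⇒n4 (fail-walked)
[31] read 'd'  n4⇒n5
[32] read 'b'  n5⇒n6
[33] read 'e'  n6⇒n7  → match P2@[30:33],P4@[32:33]
[34] read 'c'  n7⇒n0 (fail-walked)
[35] read 'e'  n0⇒n0
[36] read 'a'  n0⇒n3  → match P1@[36:36]
[37] read 'b'  n3⇒n4 (fail-walked)
[38] read 'a'  n4⇒n8  → match P1@[38:38]
[39] read 'd'  n8⇒n1 (fail-walked)
[40] read 'a'  n1⇒n3 (fail-walked)  → match P1@[40:40]
[41] read 'b'  n3⇒n4 (fail-walked)
[42] read 'b'  n4⇒n4 (fail-walked)
[43] read 'd'  n4⇒n5
[44] read 'b'  n5⇒n6

Result: [[1,0],[2,0],[4,1],[7,3],[11,1],[14,3],[16,0],[18,1],[19,1],[21,4],[24,1],[27,3],[29,1],[33,2],[33,4],[36,1],[38,1],[40,1]]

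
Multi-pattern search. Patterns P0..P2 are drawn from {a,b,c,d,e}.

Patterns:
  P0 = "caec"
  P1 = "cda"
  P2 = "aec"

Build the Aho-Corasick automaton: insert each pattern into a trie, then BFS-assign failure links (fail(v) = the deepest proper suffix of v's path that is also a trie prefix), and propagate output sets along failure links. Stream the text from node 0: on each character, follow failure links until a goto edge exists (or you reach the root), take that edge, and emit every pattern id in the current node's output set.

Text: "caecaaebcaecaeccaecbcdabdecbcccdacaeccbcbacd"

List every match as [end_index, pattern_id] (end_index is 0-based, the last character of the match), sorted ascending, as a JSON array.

Build:
Trie (insert patterns):
  n0 'ε': a→7 c→1
  n1 'c': a→2 d→5
  n2 'ca': e→3
  n3 'cae': c→4
  n4 'caec': ·  ←P0
  n5 'cd': a→6
  n6 'cda': ·  ←P1
  n7 'a': e→8
  n8 'ae': c→9
  n9 'aec': ·  ←P2

Failure links (BFS by depth):
  n1('c'): parent n0 fail=0; on 'c' 0 → fail=0;  out ∅∪∅=∅
  n7('a'): parent n0 fail=0; on 'a' 0 → fail=0;  out ∅∪∅=∅
  n2('ca'): parent n1 fail=0; on 'a' 0 → fail=7;  out ∅∪∅=∅
  n5('cd'): parent n1 fail=0; on 'd' 0 → fail=0;  out ∅∪∅=∅
  n8('ae'): parent n7 fail=0; on 'e' 0 → fail=0;  out ∅∪∅=∅
  n3('cae'): parent n2 fail=7; on 'e' 7 → fail=8;  out ∅∪∅=∅
  n6('cda'): parent n5 fail=0; on 'a' 0 → fail=7;  out {1}∪∅={1}
  n9('aec'): parent n8 fail=0; on 'c' 0 → fail=1;  out {2}∪∅={2}
  n4('caec'): parent n3 fail=8; on 'c' 8 → fail=9;  out {0}∪{2}={0,2}

Scan:
i=0 'c': node 0→1
i=1 'a': node 1→2
i=2 'e': node 2→3
i=3 'c': node 3→4  emit P0@[0:3],P2@[1:3]
i=4 'a': node 4→2 ·f
i=5 'a': node 2→7 ·f
i=6 'e': node 7→8
i=7 'b': node 8→0 ·f
i=8 'c': node 0→1
i=9 'a': node 1→2
i=10 'e': node 2→3
i=11 'c': node 3→4  emit P0@[8:11],P2@[9:11]
i=12 'a': node 4→2 ·f
i=13 'e': node 2→3
i=14 'c': node 3→4  emit P0@[11:14],P2@[12:14]
i=15 'c': node 4→1 ·f
i=16 'a': node 1→2
i=17 'e': node 2→3
i=18 'c': node 3→4  emit P0@[15:18],P2@[16:18]
i=19 'b': node 4→0 ·f
i=20 'c': node 0→1
i=21 'd': node 1→5
i=22 'a': node 5→6  emit P1@[20:22]
i=23 'b': node 6→0 ·f
i=24 'd': node 0→0
i=25 'e': node 0→0
i=26 'c': node 0→1
i=27 'b': node 1→0 ·f
i=28 'c': node 0→1
i=29 'c': node 1→1 ·f
i=30 'c': node 1→1 ·f
i=31 'd': node 1→5
i=32 'a': node 5→6  emit P1@[30:32]
i=33 'c': node 6→1 ·f
i=34 'a': node 1→2
i=35 'e': node 2→3
i=36 'c': node 3→4  emit P0@[33:36],P2@[34:36]
i=37 'c': node 4→1 ·f
i=38 'b': node 1→0 ·f
i=39 'c': node 0→1
i=40 'b': node 1→0 ·f
i=41 'a': node 0→7
i=42 'c': node 7→1 ·f
i=43 'd': node 1→5

Result: [[3,0],[3,2],[11,0],[11,2],[14,0],[14,2],[18,0],[18,2],[22,1],[32,1],[36,0],[36,2]]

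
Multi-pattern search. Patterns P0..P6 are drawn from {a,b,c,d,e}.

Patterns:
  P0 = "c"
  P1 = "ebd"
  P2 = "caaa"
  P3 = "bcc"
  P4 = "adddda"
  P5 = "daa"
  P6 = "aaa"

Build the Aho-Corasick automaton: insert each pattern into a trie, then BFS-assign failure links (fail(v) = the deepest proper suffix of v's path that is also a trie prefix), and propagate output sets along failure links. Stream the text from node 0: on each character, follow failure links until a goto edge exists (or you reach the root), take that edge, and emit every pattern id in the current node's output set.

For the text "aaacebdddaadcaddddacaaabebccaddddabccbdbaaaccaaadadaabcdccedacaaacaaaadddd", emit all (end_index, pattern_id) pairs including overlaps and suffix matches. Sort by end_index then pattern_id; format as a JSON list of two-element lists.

Build automaton:
Trie nodes:
  n0 'ε': a→11 b→8 c→1 d→17 e→2
  n1 'c': a→5  ←P0
  n2 'e': b→3
  n3 'eb': d→4
  n4 'ebd': ·  ←P1
  n5 'ca': a→6
  n6 'caa': a→7
  n7 'caaa': ·  ←P2
  n8 'b': c→9
  n9 'bc': c→10
  n10 'bcc': ·  ←P3
  n11 'a': a→20 d→12
  n12 'ad': d→13
  n13 'add': d→14
  n14 'addd': d→15
  n15 'adddd': a→16
  n16 'adddda': ·  ←P4
  n17 'd': a→18
  n18 'da': a→19
  n19 'daa': ·  ←P5
  n20 'aa': a→21
  n21 'aaa': ·  ←P6

Failure links (BFS by depth):
  n1('c'): parent n0 fail=0; on 'c' 0 → fail=0;  out {0}∪∅={0}
  n2('e'): parent n0 fail=0; on 'e' 0 → fail=0;  out ∅∪∅=∅
  n8('b'): parent n0 fail=0; on 'b' 0 → fail=0;  out ∅∪∅=∅
  n11('a'): parent n0 fail=0; on 'a' 0 → fail=0;  out ∅∪∅=∅
  n17('d'): parent n0 fail=0; on 'd' 0 → fail=0;  out ∅∪∅=∅
  n3('eb'): parent n2 fail=0; on 'b' 0 → fail=8;  out ∅∪∅=∅
  n5('ca'): parent n1 fail=0; on 'a' 0 → fail=11;  out ∅∪∅=∅
  n9('bc'): parent n8 fail=0; on 'c' 0 → fail=1;  out ∅∪{0}={0}
  n12('ad'): parent n11 fail=0; on 'd' 0 → fail=17;  out ∅∪∅=∅
  n18('da'): parent n17 fail=0; on 'a' 0 → fail=11;  out ∅∪∅=∅
  n20('aa'): parent n11 fail=0; on 'a' 0 → fail=11;  out ∅∪∅=∅
  n4('ebd'): parent n3 fail=8; on 'd' 8→0 → fail=17;  out {1}∪∅={1}
  n6('caa'): parent n5 fail=11; on 'a' 11 → fail=20;  out ∅∪∅=∅
  n10('bcc'): parent n9 fail=1; on 'c' 1→0 → fail=1;  out {3}∪{0}={0,3}
  n13('add'): parent n12 fail=17; on 'd' 17→0 → fail=17;  out ∅∪∅=∅
  n19('daa'): parent n18 fail=11; on 'a' 11 → fail=20;  out {5}∪∅={5}
  n21('aaa'): parent n20 fail=11; on 'a' 11 → fail=20;  out {6}∪∅={6}
  n7('caaa'): parent n6 fail=20; on 'a' 20 → fail=21;  out {2}∪{6}={2,6}
  n14('addd'): parent n13 fail=17; on 'd' 17→0 → fail=17;  out ∅∪∅=∅
  n15('adddd'): parent n14 fail=17; on 'd' 17→0 → fail=17;  out ∅∪∅=∅
  n16('adddda'): parent n15 fail=17; on 'a' 17 → fail=18;  out {4}∪∅={4}

Run:
i=0 'a': node 0→11
i=1 'a': node 11→20
i=2 'a': node 20→21  → match P6@[0:2]
i=3 'c': node 21→1 ·f  → match P0@[3:3]
i=4 'e': node 1→2 ·f
i=5 'b': node 2→3
i=6 'd': node 3→4  → match P1@[4:6]
i=7 'd': node 4→17 ·f
i=8 'd': node 17→17 ·f
i=9 'a': node 17→18
i=10 'a': node 18→19  → match P5@[8:10]
i=11 'd': node 19→12 ·f
i=12 'c': node 12→1 ·f  → match P0@[12:12]
i=13 'a': node 1→5
i=14 'd': node 5→12 ·f
i=15 'd': node 12→13
i=16 'd': node 13→14
i=17 'd': node 14→15
i=18 'a': node 15→16  → match P4@[13:18]
i=19 'c': node 16→1 ·f  → match P0@[19:19]
i=20 'a': node 1→5
i=21 'a': node 5→6
i=22 'a': node 6→7  → match P2@[19:22],P6@[20:22]
i=23 'b': node 7→8 ·f
i=24 'e': node 8→2 ·f
i=25 'b': node 2→3
i=26 'c': node 3→9 ·f  → match P0@[26:26]
i=27 'c': node 9→10  → match P0@[27:27],P3@[25:27]
i=28 'a': node 10→5 ·f
i=29 'd': node 5→12 ·f
i=30 'd': node 12→13
i=31 'd': node 13→14
i=32 'd': node 14→15
i=33 'a': node 15→16  → match P4@[28:33]
i=34 'b': node 16→8 ·f
i=35 'c': node 8→9  → match P0@[35:35]
i=36 'c': node 9→10  → match P0@[36:36],P3@[34:36]
i=37 'b': node 10→8 ·f
i=38 'd': node 8→17 ·f
i=39 'b': node 17→8 ·f
i=40 'a': node 8→11 ·f
i=41 'a': node 11→20
i=42 'a': node 20→21  → match P6@[40:42]
i=43 'c': node 21→1 ·f  → match P0@[43:43]
i=44 'c': node 1→1 ·f  → match P0@[44:44]
i=45 'a': node 1→5
i=46 'a': node 5→6
i=47 'a': node 6→7  → match P2@[44:47],P6@[45:47]
i=48 'd': node 7→12 ·f
i=49 'a': node 12→18 ·f
i=50 'd': node 18→12 ·f
i=51 'a': node 12→18 ·f
i=52 'a': node 18→19  → match P5@[50:52]
i=53 'b': node 19→8 ·f
i=54 'c': node 8→9  → match P0@[54:54]
i=55 'd': node 9→17 ·f
i=56 'c': node 17→1 ·f  → match P0@[56:56]
i=57 'c': node 1→1 ·f  → match P0@[57:57]
i=58 'e': node 1→2 ·f
i=59 'd': node 2→17 ·f
i=60 'a': node 17→18
i=61 'c': node 18→1 ·f  → match P0@[61:61]
i=62 'a': node 1→5
i=63 'a': node 5→6
i=64 'a': node 6→7  → match P2@[61:64],P6@[62:64]
i=65 'c': node 7→1 ·f  → match P0@[65:65]
i=66 'a': node 1→5
i=67 'a': node 5→6
i=68 'a': node 6→7  → match P2@[65:68],P6@[66:68]
i=69 'a': node 7→21 ·f  → match P6@[67:69]
i=70 'd': node 21→12 ·f
i=71 'd': node 12→13
i=72 'd': node 13→14
i=73 'd': node 14→15

Result: [[2,6],[3,0],[6,1],[10,5],[12,0],[18,4],[19,0],[22,2],[22,6],[26,0],[27,0],[27,3],[33,4],[35,0],[36,0],[36,3],[42,6],[43,0],[44,0],[47,2],[47,6],[52,5],[54,0],[56,0],[57,0],[61,0],[64,2],[64,6],[65,0],[68,2],[68,6],[69,6]]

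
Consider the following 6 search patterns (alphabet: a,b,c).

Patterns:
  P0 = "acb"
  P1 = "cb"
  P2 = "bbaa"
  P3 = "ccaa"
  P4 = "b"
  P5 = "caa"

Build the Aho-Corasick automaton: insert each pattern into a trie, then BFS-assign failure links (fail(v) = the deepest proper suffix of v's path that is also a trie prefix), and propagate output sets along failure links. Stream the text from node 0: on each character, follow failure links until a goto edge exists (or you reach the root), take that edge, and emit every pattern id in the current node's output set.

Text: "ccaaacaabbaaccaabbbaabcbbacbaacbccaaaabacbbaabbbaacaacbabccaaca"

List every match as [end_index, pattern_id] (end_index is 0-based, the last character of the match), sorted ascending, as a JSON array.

Build automaton:
Trie (insert patterns):
  0='ε' goto a→1 b→6 c→4
  1='a' goto c→2
  2='ac' goto b→3
  3='acb' goto ·  [P0 ends]
  4='c' goto a→13 b→5 c→10
  5='cb' goto ·  [P1 ends]
  6='b' goto b→7  [P4 ends]
  7='bb' goto a→8
  8='bba' goto a→9
  9='bbaa' goto ·  [P2 ends]
  10='cc' goto a→11
  11='cca' goto a→12
  12='ccaa' goto ·  [P3 ends]
  13='ca' goto a→14
  14='caa' goto ·  [P5 ends]

BFS fail/out derivation:
  fail(1) 'a': from fail(0)=0 chase 'a': 0 ⇒ 0;  out=∅∪out(0)=∅
  fail(4) 'c': from fail(0)=0 chase 'c': 0 ⇒ 0;  out=∅∪out(0)=∅
  fail(6) 'b': from fail(0)=0 chase 'b': 0 ⇒ 0;  out={4}∪out(0)={4}
  fail(2) 'ac': from fail(1)=0 chase 'c': 0 ⇒ 4;  out=∅∪out(4)=∅
  fail(5) 'cb': from fail(4)=0 chase 'b': 0 ⇒ 6;  out={1}∪out(6)={1,4}
  fail(7) 'bb': from fail(6)=0 chase 'b': 0 ⇒ 6;  out=∅∪out(6)={4}
  fail(10) 'cc': from fail(4)=0 chase 'c': 0 ⇒ 4;  out=∅∪out(4)=∅
  fail(13) 'ca': from fail(4)=0 chase 'a': 0 ⇒ 1;  out=∅∪out(1)=∅
  fail(3) 'acb': from fail(2)=4 chase 'b': 4 ⇒ 5;  out={0}∪out(5)={0,1,4}
  fail(8) 'bba': from fail(7)=6 chase 'a': 6→0 ⇒ 1;  out=∅∪out(1)=∅
  fail(11) 'cca': from fail(10)=4 chase 'a': 4 ⇒ 13;  out=∅∪out(13)=∅
  fail(14) 'caa': from fail(13)=1 chase 'a': 1→0 ⇒ 1;  out={5}∪out(1)={5}
  fail(9) 'bbaa': from fail(8)=1 chase 'a': 1→0 ⇒ 1;  out={2}∪out(1)={2}
  fail(12) 'ccaa': from fail(11)=13 chase 'a': 13 ⇒ 14;  out={3}∪out(14)={3,5}

Text stream:
pos 0 'c': at 4
pos 1 'c': at 10
pos 2 'a': at 11
pos 3 'a': at 12  emit P3@[0:3],P5@[1:3]
pos 4 'a': at 1 (fail-walked)
pos 5 'c': at 2
pos 6 'a': at 13 (fail-walked)
pos 7 'a': at 14  emit P5@[5:7]
pos 8 'b': at 6 (fail-walked)  emit P4@[8:8]
pos 9 'b': at 7  emit P4@[9:9]
pos 10 'a': at 8
pos 11 'a': at 9  emit P2@[8:11]
pos 12 'c': at 2 (fail-walked)
pos 13 'c': at 10 (fail-walked)
pos 14 'a': at 11
pos 15 'a': at 12  emit P3@[12:15],P5@[13:15]
pos 16 'b': at 6 (fail-walked)  emit P4@[16:16]
pos 17 'b': at 7  emit P4@[17:17]
pos 18 'b': at 7 (fail-walked)  emit P4@[18:18]
pos 19 'a': at 8
pos 20 'a': at 9  emit P2@[17:20]
pos 21 'b': at 6 (fail-walked)  emit P4@[21:21]
pos 22 'c': at 4 (fail-walked)
pos 23 'b': at 5  emit P1@[22:23],P4@[23:23]
pos 24 'b': at 7 (fail-walked)  emit P4@[24:24]
pos 25 'a': at 8
pos 26 'c': at 2 (fail-walked)
pos 27 'b': at 3  emit P0@[25:27],P1@[26:27],P4@[27:27]
pos 28 'a': at 1 (fail-walked)
pos 29 'a': at 1 (fail-walked)
pos 30 'c': at 2
pos 31 'b': at 3  emit P0@[29:31],P1@[30:31],P4@[31:31]
pos 32 'c': at 4 (fail-walked)
pos 33 'c': at 10
pos 34 'a': at 11
pos 35 'a': at 12  emit P3@[32:35],P5@[33:35]
pos 36 'a': at 1 (fail-walked)
pos 37 'a': at 1 (fail-walked)
pos 38 'b': at 6 (fail-walked)  emit P4@[38:38]
pos 39 'a': at 1 (fail-walked)
pos 40 'c': at 2
pos 41 'b': at 3  emit P0@[39:41],P1@[40:41],P4@[41:41]
pos 42 'b': at 7 (fail-walked)  emit P4@[42:42]
pos 43 'a': at 8
pos 44 'a': at 9  emit P2@[41:44]
pos 45 'b': at 6 (fail-walked)  emit P4@[45:45]
pos 46 'b': at 7  emit P4@[46:46]
pos 47 'b': at 7 (fail-walked)  emit P4@[47:47]
pos 48 'a': at 8
pos 49 'a': at 9  emit P2@[46:49]
pos 50 'c': at 2 (fail-walked)
pos 51 'a': at 13 (fail-walked)
pos 52 'a': at 14  emit P5@[50:52]
pos 53 'c': at 2 (fail-walked)
pos 54 'b': at 3  emit P0@[52:54],P1@[53:54],P4@[54:54]
pos 55 'a': at 1 (fail-walked)
pos 56 'b': at 6 (fail-walked)  emit P4@[56:56]
pos 57 'c': at 4 (fail-walked)
pos 58 'c': at 10
pos 59 'a': at 11
pos 60 'a': at 12  emit P3@[57:60],P5@[58:60]
pos 61 'c': at 2 (fail-walked)
pos 62 'a': at 13 (fail-walked)

All matches (sorted): [[3,3],[3,5],[7,5],[8,4],[9,4],[11,2],[15,3],[15,5],[16,4],[17,4],[18,4],[20,2],[21,4],[23,1],[23,4],[24,4],[27,0],[27,1],[27,4],[31,0],[31,1],[31,4],[35,3],[35,5],[38,4],[41,0],[41,1],[41,4],[42,4],[44,2],[45,4],[46,4],[47,4],[49,2],[52,5],[54,0],[54,1],[54,4],[56,4],[60,3],[60,5]]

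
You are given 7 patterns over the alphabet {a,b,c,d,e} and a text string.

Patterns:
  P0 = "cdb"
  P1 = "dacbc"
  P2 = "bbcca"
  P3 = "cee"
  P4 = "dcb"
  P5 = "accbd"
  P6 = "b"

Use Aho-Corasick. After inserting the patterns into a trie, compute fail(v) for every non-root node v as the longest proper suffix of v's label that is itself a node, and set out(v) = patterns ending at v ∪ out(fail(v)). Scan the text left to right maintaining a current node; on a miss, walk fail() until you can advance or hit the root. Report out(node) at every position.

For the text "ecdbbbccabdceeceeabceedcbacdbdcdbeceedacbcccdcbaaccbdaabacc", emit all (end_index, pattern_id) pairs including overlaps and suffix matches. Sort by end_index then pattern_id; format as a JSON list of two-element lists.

Build automaton:
Trie nodes:
  0='ε' goto a→18 b→9 c→1 d→4
  1='c' goto d→2 e→14
  2='cd' goto b→3
  3='cdb' goto ·  [P0 ends]
  4='d' goto a→5 c→16
  5='da' goto c→6
  6='dac' goto b→7
  7='dacb' goto c→8
  8='dacbc' goto ·  [P1 ends]
  9='b' goto b→10  [P6 ends]
  10='bb' goto c→11
  11='bbc' goto c→12
  12='bbcc' goto a→13
  13='bbcca' goto ·  [P2 ends]
  14='ce' goto e→15
  15='cee' goto ·  [P3 ends]
  16='dc' goto b→17
  17='dcb' goto ·  [P4 ends]
  18='a' goto c→19
  19='ac' goto c→20
  20='acc' goto b→21
  21='accb' goto d→22
  22='accbd' goto ·  [P5 ends]

Failure links (BFS by depth):
  fail(1) 'c': from fail(0)=0 chase 'c': 0 ⇒ 0;  out=∅∪out(0)=∅
  fail(4) 'd': from fail(0)=0 chase 'd': 0 ⇒ 0;  out=∅∪out(0)=∅
  fail(9) 'b': from fail(0)=0 chase 'b': 0 ⇒ 0;  out={6}∪out(0)={6}
  fail(18) 'a': from fail(0)=0 chase 'a': 0 ⇒ 0;  out=∅∪out(0)=∅
  fail(2) 'cd': from fail(1)=0 chase 'd': 0 ⇒ 4;  out=∅∪out(4)=∅
  fail(5) 'da': from fail(4)=0 chase 'a': 0 ⇒ 18;  out=∅∪out(18)=∅
  fail(10) 'bb': from fail(9)=0 chase 'b': 0 ⇒ 9;  out=∅∪out(9)={6}
  fail(14) 'ce': from fail(1)=0 chase 'e': 0 ⇒ 0;  out=∅∪out(0)=∅
  fail(16) 'dc': from fail(4)=0 chase 'c': 0 ⇒ 1;  out=∅∪out(1)=∅
  fail(19) 'ac': from fail(18)=0 chase 'c': 0 ⇒ 1;  out=∅∪out(1)=∅
  fail(3) 'cdb': from fail(2)=4 chase 'b': 4→0 ⇒ 9;  out={0}∪out(9)={0,6}
  fail(6) 'dac': from fail(5)=18 chase 'c': 18 ⇒ 19;  out=∅∪out(19)=∅
  fail(11) 'bbc': from fail(10)=9 chase 'c': 9→0 ⇒ 1;  out=∅∪out(1)=∅
  fail(15) 'cee': from fail(14)=0 chase 'e': 0 ⇒ 0;  out={3}∪out(0)={3}
  fail(17) 'dcb': from fail(16)=1 chase 'b': 1→0 ⇒ 9;  out={4}∪out(9)={4,6}
  fail(20) 'acc': from fail(19)=1 chase 'c': 1→0 ⇒ 1;  out=∅∪out(1)=∅
  fail(7) 'dacb': from fail(6)=19 chase 'b': 19→1→0 ⇒ 9;  out=∅∪out(9)={6}
  fail(12) 'bbcc': from fail(11)=1 chase 'c': 1→0 ⇒ 1;  out=∅∪out(1)=∅
  fail(21) 'accb': from fail(20)=1 chase 'b': 1→0 ⇒ 9;  out=∅∪out(9)={6}
  fail(8) 'dacbc': from fail(7)=9 chase 'c': 9→0 ⇒ 1;  out={1}∪out(1)={1}
  fail(13) 'bbcca': from fail(12)=1 chase 'a': 1→0 ⇒ 18;  out={2}∪out(18)={2}
  fail(22) 'accbd': from fail(21)=9 chase 'd': 9→0 ⇒ 4;  out={5}∪out(4)={5}

Run:
[0] read 'e'  n0⇒n0
[1] read 'c'  n0⇒n1
[2] read 'd'  n1⇒n2
[3] read 'b'  n2⇒n3  → match P0@[1:3],P6@[3:3]
[4] read 'b'  n3⇒n10 ·f  → match P6@[4:4]
[5] read 'b'  n10⇒n10 ·f  → match P6@[5:5]
[6] read 'c'  n10⇒n11
[7] read 'c'  n11⇒n12
[8] read 'a'  n12⇒n13  → match P2@[4:8]
[9] read 'b'  n13⇒n9 ·f  → match P6@[9:9]
[10] read 'd'  n9⇒n4 ·f
[11] read 'c'  n4⇒n16
[12] read 'e'  n16⇒n14 ·f
[13] read 'e'  n14⇒n15  → match P3@[11:13]
[14] read 'c'  n15⇒n1 ·f
[15] read 'e'  n1⇒n14
[16] read 'e'  n14⇒n15  → match P3@[14:16]
[17] read 'a'  n15⇒n18 ·f
[18] read 'b'  n18⇒n9 ·f  → match P6@[18:18]
[19] read 'c'  n9⇒n1 ·f
[20] read 'e'  n1⇒n14
[21] read 'e'  n14⇒n15  → match P3@[19:21]
[22] read 'd'  n15⇒n4 ·f
[23] read 'c'  n4⇒n16
[24] read 'b'  n16⇒n17  → match P4@[22:24],P6@[24:24]
[25] read 'a'  n17⇒n18 ·f
[26] read 'c'  n18⇒n19
[27] read 'd'  n19⇒n2 ·f
[28] read 'b'  n2⇒n3  → match P0@[26:28],P6@[28:28]
[29] read 'd'  n3⇒n4 ·f
[30] read 'c'  n4⇒n16
[31] read 'd'  n16⇒n2 ·f
[32] read 'b'  n2⇒n3  → match P0@[30:32],P6@[32:32]
[33] read 'e'  n3⇒n0 ·f
[34] read 'c'  n0⇒n1
[35] read 'e'  n1⇒n14
[36] read 'e'  n14⇒n15  → match P3@[34:36]
[37] read 'd'  n15⇒n4 ·f
[38] read 'a'  n4⇒n5
[39] read 'c'  n5⇒n6
[40] read 'b'  n6⇒n7  → match P6@[40:40]
[41] read 'c'  n7⇒n8  → match P1@[37:41]
[42] read 'c'  n8⇒n1 ·f
[43] read 'c'  n1⇒n1 ·f
[44] read 'd'  n1⇒n2
[45] read 'c'  n2⇒n16 ·f
[46] read 'b'  n16⇒n17  → match P4@[44:46],P6@[46:46]
[47] read 'a'  n17⇒n18 ·f
[48] read 'a'  n18⇒n18 ·f
[49] read 'c'  n18⇒n19
[50] read 'c'  n19⇒n20
[51] read 'b'  n20⇒n21  → match P6@[51:51]
[52] read 'd'  n21⇒n22  → match P5@[48:52]
[53] read 'a'  n22⇒n5 ·f
[54] read 'a'  n5⇒n18 ·f
[55] read 'b'  n18⇒n9 ·f  → match P6@[55:55]
[56] read 'a'  n9⇒n18 ·f
[57] read 'c'  n18⇒n19
[58] read 'c'  n19⇒n20

Result: [[3,0],[3,6],[4,6],[5,6],[8,2],[9,6],[13,3],[16,3],[18,6],[21,3],[24,4],[24,6],[28,0],[28,6],[32,0],[32,6],[36,3],[40,6],[41,1],[46,4],[46,6],[51,6],[52,5],[55,6]]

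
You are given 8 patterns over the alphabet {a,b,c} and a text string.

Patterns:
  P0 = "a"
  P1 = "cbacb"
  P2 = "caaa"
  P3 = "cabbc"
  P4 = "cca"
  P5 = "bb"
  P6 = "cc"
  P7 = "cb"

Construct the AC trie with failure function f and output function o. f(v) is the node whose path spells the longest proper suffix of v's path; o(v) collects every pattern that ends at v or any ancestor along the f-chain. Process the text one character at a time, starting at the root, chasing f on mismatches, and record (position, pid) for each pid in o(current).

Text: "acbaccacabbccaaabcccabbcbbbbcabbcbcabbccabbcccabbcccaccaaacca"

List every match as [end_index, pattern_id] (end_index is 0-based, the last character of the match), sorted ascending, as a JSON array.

Build:
Trie (insert patterns):
  0='ε' goto a→1 b→15 c→2
  1='a' goto ·  ←P0
  2='c' goto a→7 b→3 c→13
  3='cb' goto a→4  ←P7
  4='cba' goto c→5
  5='cbac' goto b→6
  6='cbacb' goto ·  ←P1
  7='ca' goto a→8 b→10
  8='caa' goto a→9
  9='caaa' goto ·  ←P2
  10='cab' goto b→11
  11='cabb' goto c→12
  12='cabbc' goto ·  ←P3
  13='cc' goto a→14  ←P6
  14='cca' goto ·  ←P4
  15='b' goto b→16
  16='bb' goto ·  ←P5

Failure links (BFS by depth):
  fail(1) 'a': from fail(0)=0 chase 'a': 0 ⇒ 0;  out={0}∪out(0)={0}
  fail(2) 'c': from fail(0)=0 chase 'c': 0 ⇒ 0;  out=∅∪out(0)=∅
  fail(15) 'b': from fail(0)=0 chase 'b': 0 ⇒ 0;  out=∅∪out(0)=∅
  fail(3) 'cb': from fail(2)=0 chase 'b': 0 ⇒ 15;  out={7}∪out(15)={7}
  fail(7) 'ca': from fail(2)=0 chase 'a': 0 ⇒ 1;  out=∅∪out(1)={0}
  fail(13) 'cc': from fail(2)=0 chase 'c': 0 ⇒ 2;  out={6}∪out(2)={6}
  fail(16) 'bb': from fail(15)=0 chase 'b': 0 ⇒ 15;  out={5}∪out(15)={5}
  fail(4) 'cba': from fail(3)=15 chase 'a': 15→0 ⇒ 1;  out=∅∪out(1)={0}
  fail(8) 'caa': from fail(7)=1 chase 'a': 1→0 ⇒ 1;  out=∅∪out(1)={0}
  fail(10) 'cab': from fail(7)=1 chase 'b': 1→0 ⇒ 15;  out=∅∪out(15)=∅
  fail(14) 'cca': from fail(13)=2 chase 'a': 2 ⇒ 7;  out={4}∪out(7)={0,4}
  fail(5) 'cbac': from fail(4)=1 chase 'c': 1→0 ⇒ 2;  out=∅∪out(2)=∅
  fail(9) 'caaa': from fail(8)=1 chase 'a': 1→0 ⇒ 1;  out={2}∪out(1)={0,2}
  fail(11) 'cabb': from fail(10)=15 chase 'b': 15 ⇒ 16;  out=∅∪out(16)={5}
  fail(6) 'cbacb': from fail(5)=2 chase 'b': 2 ⇒ 3;  out={1}∪out(3)={1,7}
  fail(12) 'cabbc': from fail(11)=16 chase 'c': 16→15→0 ⇒ 2;  out={3}∪out(2)={3}

Scan:
i=0 'a': node 0→1  → match P0@[0:0]
i=1 'c': node 1→2 ·f
i=2 'b': node 2→3  → match P7@[1:2]
i=3 'a': node 3→4  → match P0@[3:3]
i=4 'c': node 4→5
i=5 'c': node 5→13 ·f  → match P6@[4:5]
i=6 'a': node 13→14  → match P0@[6:6],P4@[4:6]
i=7 'c': node 14→2 ·f
i=8 'a': node 2→7  → match P0@[8:8]
i=9 'b': node 7→10
i=10 'b': node 10→11  → match P5@[9:10]
i=11 'c': node 11→12  → match P3@[7:11]
i=12 'c': node 12→13 ·f  → match P6@[11:12]
i=13 'a': node 13→14  → match P0@[13:13],P4@[11:13]
i=14 'a': node 14→8 ·f  → match P0@[14:14]
i=15 'a': node 8→9  → match P0@[15:15],P2@[12:15]
i=16 'b': node 9→15 ·f
i=17 'c': node 15→2 ·f
i=18 'c': node 2→13  → match P6@[17:18]
i=19 'c': node 13→13 ·f  → match P6@[18:19]
i=20 'a': node 13→14  → match P0@[20:20],P4@[18:20]
i=21 'b': node 14→10 ·f
i=22 'b': node 10→11  → match P5@[21:22]
i=23 'c': node 11→12  → match P3@[19:23]
i=24 'b': node 12→3 ·f  → match P7@[23:24]
i=25 'b': node 3→16 ·f  → match P5@[24:25]
i=26 'b': node 16→16 ·f  → match P5@[25:26]
i=27 'b': node 16→16 ·f  → match P5@[26:27]
i=28 'c': node 16→2 ·f
i=29 'a': node 2→7  → match P0@[29:29]
i=30 'b': node 7→10
i=31 'b': node 10→11  → match P5@[30:31]
i=32 'c': node 11→12  → match P3@[28:32]
i=33 'b': node 12→3 ·f  → match P7@[32:33]
i=34 'c': node 3→2 ·f
i=35 'a': node 2→7  → match P0@[35:35]
i=36 'b': node 7→10
i=37 'b': node 10→11  → match P5@[36:37]
i=38 'c': node 11→12  → match P3@[34:38]
i=39 'c': node 12→13 ·f  → match P6@[38:39]
i=40 'a': node 13→14  → match P0@[40:40],P4@[38:40]
i=41 'b': node 14→10 ·f
i=42 'b': node 10→11  → match P5@[41:42]
i=43 'c': node 11→12  → match P3@[39:43]
i=44 'c': node 12→13 ·f  → match P6@[43:44]
i=45 'c': node 13→13 ·f  → match P6@[44:45]
i=46 'a': node 13→14  → match P0@[46:46],P4@[44:46]
i=47 'b': node 14→10 ·f
i=48 'b': node 10→11  → match P5@[47:48]
i=49 'c': node 11→12  → match P3@[45:49]
i=50 'c': node 12→13 ·f  → match P6@[49:50]
i=51 'c': node 13→13 ·f  → match P6@[50:51]
i=52 'a': node 13→14  → match P0@[52:52],P4@[50:52]
i=53 'c': node 14→2 ·f
i=54 'c': node 2→13  → match P6@[53:54]
i=55 'a': node 13→14  → match P0@[55:55],P4@[53:55]
i=56 'a': node 14→8 ·f  → match P0@[56:56]
i=57 'a': node 8→9  → match P0@[57:57],P2@[54:57]
i=58 'c': node 9→2 ·f
i=59 'c': node 2→13  → match P6@[58:59]
i=60 'a': node 13→14  → match P0@[60:60],P4@[58:60]

Result: [[0,0],[2,7],[3,0],[5,6],[6,0],[6,4],[8,0],[10,5],[11,3],[12,6],[13,0],[13,4],[14,0],[15,0],[15,2],[18,6],[19,6],[20,0],[20,4],[22,5],[23,3],[24,7],[25,5],[26,5],[27,5],[29,0],[31,5],[32,3],[33,7],[35,0],[37,5],[38,3],[39,6],[40,0],[40,4],[42,5],[43,3],[44,6],[45,6],[46,0],[46,4],[48,5],[49,3],[50,6],[51,6],[52,0],[52,4],[54,6],[55,0],[55,4],[56,0],[57,0],[57,2],[59,6],[60,0],[60,4]]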